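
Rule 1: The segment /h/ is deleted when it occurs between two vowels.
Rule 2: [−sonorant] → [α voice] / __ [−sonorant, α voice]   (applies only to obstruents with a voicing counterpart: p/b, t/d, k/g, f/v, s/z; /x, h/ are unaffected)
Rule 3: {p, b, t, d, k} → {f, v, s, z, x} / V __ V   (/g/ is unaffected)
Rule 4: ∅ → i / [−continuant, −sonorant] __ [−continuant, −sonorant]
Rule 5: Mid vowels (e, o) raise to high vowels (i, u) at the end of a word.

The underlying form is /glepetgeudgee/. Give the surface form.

Rule 1 (intervocalic h-deletion): no segment meets the environment; /glepetgeudgee/ is unchanged.
Rule 2 (regressive voicing assimilation): /t/ precedes the voiced obstruent /g/, so it voices to [d] by assimilation. /glepetgeudgee/ → glepedgeudgee.
Rule 3 (intervocalic spirantization): /p/ is a stop between vowels /e/ and /e/, so it spirantizes to the fricative [f]. /glepedgeudgee/ → glefedgeudgee.
Rule 4 (stop-cluster i-epenthesis): /d/ and /g/ form a stop–stop cluster, so [i] is inserted between them. /d/ and /g/ form a stop–stop cluster, so [i] is inserted between them. /glefedgeudgee/ → glefedigeudigee.
Rule 5 (final vowel raising): /e/ is a mid vowel in word-final position, so it raises to [i]. /glefedigeudigee/ → glefedigeudigei.

glefedigeudigei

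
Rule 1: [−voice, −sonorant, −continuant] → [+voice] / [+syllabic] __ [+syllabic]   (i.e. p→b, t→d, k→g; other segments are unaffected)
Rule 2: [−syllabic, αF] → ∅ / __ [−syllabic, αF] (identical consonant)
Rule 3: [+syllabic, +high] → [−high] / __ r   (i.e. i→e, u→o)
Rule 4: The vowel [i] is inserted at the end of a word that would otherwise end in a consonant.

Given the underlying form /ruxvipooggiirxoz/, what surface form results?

Rule 1 (intervocalic voicing): /p/ is a voiceless stop between vowels /i/ and /o/, so it voices to [b]. /ruxvipooggiirxoz/ → ruxvibooggiirxoz.
Rule 2 (degemination): /gg/ is a geminate; the first /g/ deletes. /ruxvibooggiirxoz/ → ruxviboogiirxoz.
Rule 3 (pre-rhotic lowering): /i/ is a high vowel immediately before /r/, so it lowers to [e]. /ruxviboogiirxoz/ → ruxviboogierxoz.
Rule 4 (final i-epenthesis): the form ends in the consonant /z/, so [i] is inserted word-finally. /ruxviboogierxoz/ → ruxviboogierxozi.

ruxviboogierxozi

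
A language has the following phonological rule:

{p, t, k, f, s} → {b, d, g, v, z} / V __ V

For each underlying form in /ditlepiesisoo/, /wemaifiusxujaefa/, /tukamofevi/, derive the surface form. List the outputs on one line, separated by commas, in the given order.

/ditlepiesisoo/: /p/ is a voiceless obstruent between vowels /e/ and /i/, so it voices to [b]. /s/ is a voiceless obstruent between vowels /e/ and /i/, so it voices to [z]. /s/ is a voiceless obstruent between vowels /i/ and /o/, so it voices to [z]. → [ditlebiezizoo].
/wemaifiusxujaefa/: /f/ is a voiceless obstruent between vowels /i/ and /i/, so it voices to [v]. /f/ is a voiceless obstruent between vowels /e/ and /a/, so it voices to [v]. → [wemaiviusxujaeva].
/tukamofevi/: /k/ is a voiceless obstruent between vowels /u/ and /a/, so it voices to [g]. /f/ is a voiceless obstruent between vowels /o/ and /e/, so it voices to [v]. → [tugamovevi].

ditlebiezizoo, wemaiviusxujaeva, tugamovevi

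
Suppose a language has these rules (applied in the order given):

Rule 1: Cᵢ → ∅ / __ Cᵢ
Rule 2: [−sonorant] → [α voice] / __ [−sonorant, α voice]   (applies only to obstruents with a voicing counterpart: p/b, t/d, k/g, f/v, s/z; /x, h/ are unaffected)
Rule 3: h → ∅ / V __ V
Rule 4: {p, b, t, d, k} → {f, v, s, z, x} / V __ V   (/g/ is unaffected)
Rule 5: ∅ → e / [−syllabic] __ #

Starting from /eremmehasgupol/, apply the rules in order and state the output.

Rule 1 (degemination): /mm/ is a geminate; the first /m/ deletes. /eremmehasgupol/ → eremehasgupol.
Rule 2 (regressive voicing assimilation): /s/ precedes the voiced obstruent /g/, so it voices to [z] by assimilation. /eremehasgupol/ → eremehazgupol.
Rule 3 (intervocalic h-deletion): /h/ occurs between vowels /e/ and /a/, so it deletes. /eremehazgupol/ → eremeazgupol.
Rule 4 (intervocalic spirantization): /p/ is a stop between vowels /u/ and /o/, so it spirantizes to the fricative [f]. /eremeazgupol/ → eremeazgufol.
Rule 5 (final e-epenthesis): the form ends in the consonant /l/, so [e] is inserted word-finally. /eremeazgufol/ → eremeazgufole.

eremeazgufole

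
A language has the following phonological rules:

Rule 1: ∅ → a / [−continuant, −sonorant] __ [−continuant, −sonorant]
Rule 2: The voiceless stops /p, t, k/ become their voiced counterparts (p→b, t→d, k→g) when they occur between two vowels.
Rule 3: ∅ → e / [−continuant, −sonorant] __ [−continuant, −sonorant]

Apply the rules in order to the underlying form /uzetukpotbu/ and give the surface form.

Rule 1 (stop-cluster a-epenthesis): /k/ and /p/ form a stop–stop cluster, so [a] is inserted between them. /t/ and /b/ form a stop–stop cluster, so [a] is inserted between them. /uzetukpotbu/ → uzetukapotabu.
Rule 2 (intervocalic voicing): /t/ is a voiceless stop between vowels /e/ and /u/, so it voices to [d]. /k/ is a voiceless stop between vowels /u/ and /a/, so it voices to [g]. /p/ is a voiceless stop between vowels /a/ and /o/, so it voices to [b]. /t/ is a voiceless stop between vowels /o/ and /a/, so it voices to [d]. /uzetukapotabu/ → uzedugabodabu.
Rule 3 (stop-cluster e-epenthesis): no segment meets the environment; /uzedugabodabu/ is unchanged.

uzedugabodabu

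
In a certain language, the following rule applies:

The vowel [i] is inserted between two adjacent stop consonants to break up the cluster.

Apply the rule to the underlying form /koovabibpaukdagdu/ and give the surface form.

/b/ and /p/ form a stop–stop cluster, so [i] is inserted between them.
/k/ and /d/ form a stop–stop cluster, so [i] is inserted between them.
/g/ and /d/ form a stop–stop cluster, so [i] is inserted between them.
Surface form: [koovabibipaukidagidu].

koovabibipaukidagidu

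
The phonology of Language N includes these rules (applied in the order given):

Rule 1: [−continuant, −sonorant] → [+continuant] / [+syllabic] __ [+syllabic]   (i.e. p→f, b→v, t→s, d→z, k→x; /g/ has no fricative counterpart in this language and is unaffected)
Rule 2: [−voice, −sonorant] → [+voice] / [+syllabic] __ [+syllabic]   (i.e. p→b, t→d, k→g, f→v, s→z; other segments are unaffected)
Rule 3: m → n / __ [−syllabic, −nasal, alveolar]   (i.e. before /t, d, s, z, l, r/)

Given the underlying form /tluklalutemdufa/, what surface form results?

Rule 1 (intervocalic spirantization): /t/ is a stop between vowels /u/ and /e/, so it spirantizes to the fricative [s]. /tluklalutemdufa/ → tluklalusemdufa.
Rule 2 (intervocalic voicing): /s/ is a voiceless obstruent between vowels /u/ and /e/, so it voices to [z]. /f/ is a voiceless obstruent between vowels /u/ and /a/, so it voices to [v]. /tluklalusemdufa/ → tluklaluzemduva.
Rule 3 (nasal place assimilation): /m/ precedes the alveolar consonant /d/, so it assimilates in place to [n]. /tluklaluzemduva/ → tluklaluzenduva.

tluklaluzenduva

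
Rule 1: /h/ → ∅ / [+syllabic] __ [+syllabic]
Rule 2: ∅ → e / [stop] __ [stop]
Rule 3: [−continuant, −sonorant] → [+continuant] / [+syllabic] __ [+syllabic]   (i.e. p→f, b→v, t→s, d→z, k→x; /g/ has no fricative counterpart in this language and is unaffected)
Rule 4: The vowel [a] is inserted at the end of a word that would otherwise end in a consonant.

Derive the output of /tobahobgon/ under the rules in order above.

tovaovegona

Rule 1 (intervocalic h-deletion): /h/ occurs between vowels /a/ and /o/, so it deletes. /tobahobgon/ → tobaobgon.
Rule 2 (stop-cluster e-epenthesis): /b/ and /g/ form a stop–stop cluster, so [e] is inserted between them. /tobaobgon/ → tobaobegon.
Rule 3 (intervocalic spirantization): /b/ is a stop between vowels /o/ and /a/, so it spirantizes to the fricative [v]. /b/ is a stop between vowels /o/ and /e/, so it spirantizes to the fricative [v]. /tobaobegon/ → tovaovegon.
Rule 4 (final a-epenthesis): the form ends in the consonant /n/, so [a] is inserted word-finally. /tovaovegon/ → tovaovegona.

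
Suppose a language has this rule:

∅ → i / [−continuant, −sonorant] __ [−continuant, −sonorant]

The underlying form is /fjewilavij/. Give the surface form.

fjewilavij

No segment of /fjewilavij/ meets the structural description of the rule, so the form surfaces unchanged.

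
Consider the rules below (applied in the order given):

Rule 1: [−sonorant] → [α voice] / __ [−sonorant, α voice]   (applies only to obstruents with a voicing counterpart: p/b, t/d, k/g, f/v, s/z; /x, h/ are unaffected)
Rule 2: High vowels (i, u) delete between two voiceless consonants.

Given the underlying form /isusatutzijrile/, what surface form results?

Rule 1 (regressive voicing assimilation): /t/ precedes the voiced obstruent /z/, so it voices to [d] by assimilation. /isusatutzijrile/ → isusatudzijrile.
Rule 2 (high vowel syncope): /u/ is a high vowel flanked by voiceless consonants /s/ and /s/, so it deletes. /isusatudzijrile/ → issatudzijrile.

issatudzijrile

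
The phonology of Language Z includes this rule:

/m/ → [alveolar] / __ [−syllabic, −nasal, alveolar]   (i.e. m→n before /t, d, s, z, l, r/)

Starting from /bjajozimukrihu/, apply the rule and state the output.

bjajozimukrihu

No segment of /bjajozimukrihu/ meets the structural description of the rule, so the form surfaces unchanged.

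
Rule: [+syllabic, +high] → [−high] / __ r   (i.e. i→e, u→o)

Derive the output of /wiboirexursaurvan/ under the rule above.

wiboerexorsaorvan

Scanning /wiboirexursaurvan/: /i/ at position 2 is not in the conditioning environment; /i/ is a high vowel immediately before /r/, so it lowers to [e]; /u/ is a high vowel immediately before /r/, so it lowers to [o]; /u/ is a high vowel immediately before /r/, so it lowers to [o].
Result: [wiboerexorsaorvan].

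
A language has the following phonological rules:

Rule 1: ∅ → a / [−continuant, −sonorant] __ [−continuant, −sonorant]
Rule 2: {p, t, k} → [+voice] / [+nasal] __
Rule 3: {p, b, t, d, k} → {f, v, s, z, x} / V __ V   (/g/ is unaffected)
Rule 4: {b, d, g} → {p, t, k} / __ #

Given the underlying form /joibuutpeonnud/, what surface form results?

joivuusafeonnut

Rule 1 (stop-cluster a-epenthesis): /t/ and /p/ form a stop–stop cluster, so [a] is inserted between them. /joibuutpeonnud/ → joibuutapeonnud.
Rule 2 (post-nasal voicing): no segment meets the environment; /joibuutapeonnud/ is unchanged.
Rule 3 (intervocalic spirantization): /b/ is a stop between vowels /i/ and /u/, so it spirantizes to the fricative [v]. /t/ is a stop between vowels /u/ and /a/, so it spirantizes to the fricative [s]. /p/ is a stop between vowels /a/ and /e/, so it spirantizes to the fricative [f]. /joibuutapeonnud/ → joivuusafeonnud.
Rule 4 (final devoicing): /d/ is a voiced stop in word-final position, so it devoices to [t]. /joivuusafeonnud/ → joivuusafeonnut.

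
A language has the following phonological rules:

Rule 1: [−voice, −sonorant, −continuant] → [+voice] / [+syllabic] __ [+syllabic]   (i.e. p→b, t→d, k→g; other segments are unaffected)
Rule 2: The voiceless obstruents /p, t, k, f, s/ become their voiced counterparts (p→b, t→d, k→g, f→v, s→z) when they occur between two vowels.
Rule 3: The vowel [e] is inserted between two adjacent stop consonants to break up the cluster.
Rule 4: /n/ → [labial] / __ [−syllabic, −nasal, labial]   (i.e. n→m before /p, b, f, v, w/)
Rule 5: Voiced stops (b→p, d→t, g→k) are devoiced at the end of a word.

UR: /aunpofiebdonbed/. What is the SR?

aumpoviebedombet

Rule 1 (intervocalic voicing): no segment meets the environment; /aunpofiebdonbed/ is unchanged.
Rule 2 (intervocalic voicing): /f/ is a voiceless obstruent between vowels /o/ and /i/, so it voices to [v]. /aunpofiebdonbed/ → aunpoviebdonbed.
Rule 3 (stop-cluster e-epenthesis): /b/ and /d/ form a stop–stop cluster, so [e] is inserted between them. /aunpoviebdonbed/ → aunpoviebedonbed.
Rule 4 (nasal place assimilation): /n/ precedes the labial consonant /p/, so it assimilates in place to [m]. /n/ precedes the labial consonant /b/, so it assimilates in place to [m]. /aunpoviebedonbed/ → aumpoviebedombed.
Rule 5 (final devoicing): /d/ is a voiced stop in word-final position, so it devoices to [t]. /aumpoviebedombed/ → aumpoviebedombet.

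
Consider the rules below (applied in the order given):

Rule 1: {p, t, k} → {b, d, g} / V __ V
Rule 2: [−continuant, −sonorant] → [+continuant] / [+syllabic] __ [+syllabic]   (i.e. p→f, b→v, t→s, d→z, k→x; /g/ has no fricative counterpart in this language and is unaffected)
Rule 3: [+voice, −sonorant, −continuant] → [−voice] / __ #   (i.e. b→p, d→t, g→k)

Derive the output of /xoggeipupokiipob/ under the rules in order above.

xoggeivuvogiivop

Rule 1 (intervocalic voicing): /p/ is a voiceless stop between vowels /i/ and /u/, so it voices to [b]. /p/ is a voiceless stop between vowels /u/ and /o/, so it voices to [b]. /k/ is a voiceless stop between vowels /o/ and /i/, so it voices to [g]. /p/ is a voiceless stop between vowels /i/ and /o/, so it voices to [b]. /xoggeipupokiipob/ → xoggeibubogiibob.
Rule 2 (intervocalic spirantization): /b/ is a stop between vowels /i/ and /u/, so it spirantizes to the fricative [v]. /b/ is a stop between vowels /u/ and /o/, so it spirantizes to the fricative [v]. /b/ is a stop between vowels /i/ and /o/, so it spirantizes to the fricative [v]. /xoggeibubogiibob/ → xoggeivuvogiivob.
Rule 3 (final devoicing): /b/ is a voiced stop in word-final position, so it devoices to [p]. /xoggeivuvogiivob/ → xoggeivuvogiivop.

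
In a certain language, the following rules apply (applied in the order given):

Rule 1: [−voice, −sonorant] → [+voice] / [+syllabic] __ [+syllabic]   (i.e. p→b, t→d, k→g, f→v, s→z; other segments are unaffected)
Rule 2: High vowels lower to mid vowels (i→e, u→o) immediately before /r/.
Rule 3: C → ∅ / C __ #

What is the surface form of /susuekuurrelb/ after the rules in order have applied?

suzueguorrel

Rule 1 (intervocalic voicing): /s/ is a voiceless obstruent between vowels /u/ and /u/, so it voices to [z]. /k/ is a voiceless obstruent between vowels /e/ and /u/, so it voices to [g]. /susuekuurrelb/ → suzueguurrelb.
Rule 2 (pre-rhotic lowering): /u/ is a high vowel immediately before /r/, so it lowers to [o]. /suzueguurrelb/ → suzueguorrelb.
Rule 3 (final cluster simplification): /b/ is the second consonant of a word-final cluster /lb/, so it deletes. /suzueguorrelb/ → suzueguorrel.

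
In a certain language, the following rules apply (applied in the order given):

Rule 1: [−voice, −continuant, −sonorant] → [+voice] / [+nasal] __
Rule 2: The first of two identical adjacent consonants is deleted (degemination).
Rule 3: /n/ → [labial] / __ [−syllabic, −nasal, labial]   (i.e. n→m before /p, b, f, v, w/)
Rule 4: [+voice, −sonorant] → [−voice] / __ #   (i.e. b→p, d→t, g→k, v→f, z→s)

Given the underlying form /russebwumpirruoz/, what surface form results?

rusebwumbiruos

Rule 1 (post-nasal voicing): /p/ is a voiceless stop immediately after the nasal /m/, so it voices to [b]. /russebwumpirruoz/ → russebwumbirruoz.
Rule 2 (degemination): /ss/ is a geminate; the first /s/ deletes. /rr/ is a geminate; the first /r/ deletes. /russebwumbirruoz/ → rusebwumbiruoz.
Rule 3 (nasal place assimilation): no segment meets the environment; /rusebwumbiruoz/ is unchanged.
Rule 4 (final devoicing): /z/ is a voiced obstruent in word-final position, so it devoices to [s]. /rusebwumbiruoz/ → rusebwumbiruos.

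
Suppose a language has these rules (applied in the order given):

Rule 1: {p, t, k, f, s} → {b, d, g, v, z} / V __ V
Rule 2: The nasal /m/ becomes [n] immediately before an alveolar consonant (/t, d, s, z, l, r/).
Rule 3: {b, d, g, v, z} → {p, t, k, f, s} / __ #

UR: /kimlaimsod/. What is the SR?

kinlainsot

Rule 1 (intervocalic voicing): no segment meets the environment; /kimlaimsod/ is unchanged.
Rule 2 (nasal place assimilation): /m/ precedes the alveolar consonant /l/, so it assimilates in place to [n]. /m/ precedes the alveolar consonant /s/, so it assimilates in place to [n]. /kimlaimsod/ → kinlainsod.
Rule 3 (final devoicing): /d/ is a voiced obstruent in word-final position, so it devoices to [t]. /kinlainsod/ → kinlainsot.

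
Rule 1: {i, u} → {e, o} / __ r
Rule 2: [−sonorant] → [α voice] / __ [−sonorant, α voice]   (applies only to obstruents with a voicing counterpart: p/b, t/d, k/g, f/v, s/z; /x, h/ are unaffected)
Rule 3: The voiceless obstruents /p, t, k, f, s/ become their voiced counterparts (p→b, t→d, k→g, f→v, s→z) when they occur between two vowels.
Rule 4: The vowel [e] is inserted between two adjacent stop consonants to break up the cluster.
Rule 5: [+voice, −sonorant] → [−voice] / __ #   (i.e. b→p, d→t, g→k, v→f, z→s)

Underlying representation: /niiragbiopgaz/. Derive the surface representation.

nieragebiobegas

Rule 1 (pre-rhotic lowering): /i/ is a high vowel immediately before /r/, so it lowers to [e]. /niiragbiopgaz/ → nieragbiopgaz.
Rule 2 (regressive voicing assimilation): /p/ precedes the voiced obstruent /g/, so it voices to [b] by assimilation. /nieragbiopgaz/ → nieragbiobgaz.
Rule 3 (intervocalic voicing): no segment meets the environment; /nieragbiobgaz/ is unchanged.
Rule 4 (stop-cluster e-epenthesis): /g/ and /b/ form a stop–stop cluster, so [e] is inserted between them. /b/ and /g/ form a stop–stop cluster, so [e] is inserted between them. /nieragbiobgaz/ → nieragebiobegaz.
Rule 5 (final devoicing): /z/ is a voiced obstruent in word-final position, so it devoices to [s]. /nieragebiobegaz/ → nieragebiobegas.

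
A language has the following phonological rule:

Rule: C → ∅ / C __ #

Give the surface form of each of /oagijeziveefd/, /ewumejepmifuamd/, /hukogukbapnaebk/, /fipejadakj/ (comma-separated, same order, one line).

/oagijeziveefd/: /d/ is the second consonant of a word-final cluster /fd/, so it deletes. → [oagijeziveef].
/ewumejepmifuamd/: /d/ is the second consonant of a word-final cluster /md/, so it deletes. → [ewumejepmifuam].
/hukogukbapnaebk/: /k/ is the second consonant of a word-final cluster /bk/, so it deletes. → [hukogukbapnaeb].
/fipejadakj/: /j/ is the second consonant of a word-final cluster /kj/, so it deletes. → [fipejadak].

oagijeziveef, ewumejepmifuam, hukogukbapnaeb, fipejadak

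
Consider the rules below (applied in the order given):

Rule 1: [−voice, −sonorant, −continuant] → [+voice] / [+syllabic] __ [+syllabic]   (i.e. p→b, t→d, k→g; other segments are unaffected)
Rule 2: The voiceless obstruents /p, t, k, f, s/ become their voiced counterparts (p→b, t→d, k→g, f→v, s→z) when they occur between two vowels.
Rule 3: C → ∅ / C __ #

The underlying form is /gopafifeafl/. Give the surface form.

Rule 1 (intervocalic voicing): /p/ is a voiceless stop between vowels /o/ and /a/, so it voices to [b]. /gopafifeafl/ → gobafifeafl.
Rule 2 (intervocalic voicing): /f/ is a voiceless obstruent between vowels /a/ and /i/, so it voices to [v]. /f/ is a voiceless obstruent between vowels /i/ and /e/, so it voices to [v]. /gobafifeafl/ → gobaviveafl.
Rule 3 (final cluster simplification): /l/ is the second consonant of a word-final cluster /fl/, so it deletes. /gobaviveafl/ → gobaviveaf.

gobaviveaf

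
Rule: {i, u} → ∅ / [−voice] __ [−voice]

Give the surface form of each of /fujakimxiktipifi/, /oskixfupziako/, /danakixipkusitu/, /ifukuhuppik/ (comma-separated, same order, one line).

fujakimxktpfi, oskxfpziako, danakxpkstu, ifkhppk

/fujakimxiktipifi/: /i/ is a high vowel flanked by voiceless consonants /x/ and /k/, so it deletes. /i/ is a high vowel flanked by voiceless consonants /t/ and /p/, so it deletes. /i/ is a high vowel flanked by voiceless consonants /p/ and /f/, so it deletes. → [fujakimxktpfi].
/oskixfupziako/: /i/ is a high vowel flanked by voiceless consonants /k/ and /x/, so it deletes. /u/ is a high vowel flanked by voiceless consonants /f/ and /p/, so it deletes. → [oskxfpziako].
/danakixipkusitu/: /i/ is a high vowel flanked by voiceless consonants /k/ and /x/, so it deletes. /i/ is a high vowel flanked by voiceless consonants /x/ and /p/, so it deletes. /u/ is a high vowel flanked by voiceless consonants /k/ and /s/, so it deletes. /i/ is a high vowel flanked by voiceless consonants /s/ and /t/, so it deletes. → [danakxpkstu].
/ifukuhuppik/: /u/ is a high vowel flanked by voiceless consonants /f/ and /k/, so it deletes. /u/ is a high vowel flanked by voiceless consonants /k/ and /h/, so it deletes. /u/ is a high vowel flanked by voiceless consonants /h/ and /p/, so it deletes. /i/ is a high vowel flanked by voiceless consonants /p/ and /k/, so it deletes. → [ifkhppk].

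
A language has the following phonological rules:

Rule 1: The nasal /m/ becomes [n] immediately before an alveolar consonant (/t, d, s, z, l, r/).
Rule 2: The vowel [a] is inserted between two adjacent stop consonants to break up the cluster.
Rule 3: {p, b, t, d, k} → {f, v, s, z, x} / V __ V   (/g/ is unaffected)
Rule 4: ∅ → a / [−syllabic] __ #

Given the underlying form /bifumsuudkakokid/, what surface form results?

Rule 1 (nasal place assimilation): /m/ precedes the alveolar consonant /s/, so it assimilates in place to [n]. /bifumsuudkakokid/ → bifunsuudkakokid.
Rule 2 (stop-cluster a-epenthesis): /d/ and /k/ form a stop–stop cluster, so [a] is inserted between them. /bifunsuudkakokid/ → bifunsuudakakokid.
Rule 3 (intervocalic spirantization): /d/ is a stop between vowels /u/ and /a/, so it spirantizes to the fricative [z]. /k/ is a stop between vowels /a/ and /a/, so it spirantizes to the fricative [x]. /k/ is a stop between vowels /a/ and /o/, so it spirantizes to the fricative [x]. /k/ is a stop between vowels /o/ and /i/, so it spirantizes to the fricative [x]. /bifunsuudakakokid/ → bifunsuuzaxaxoxid.
Rule 4 (final a-epenthesis): the form ends in the consonant /d/, so [a] is inserted word-finally. /bifunsuuzaxaxoxid/ → bifunsuuzaxaxoxida.

bifunsuuzaxaxoxida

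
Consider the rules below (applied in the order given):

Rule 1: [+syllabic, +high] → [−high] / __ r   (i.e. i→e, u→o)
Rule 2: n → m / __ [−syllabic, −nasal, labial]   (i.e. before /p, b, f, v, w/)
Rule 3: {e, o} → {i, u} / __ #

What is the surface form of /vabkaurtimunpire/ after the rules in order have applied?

Rule 1 (pre-rhotic lowering): /u/ is a high vowel immediately before /r/, so it lowers to [o]. /i/ is a high vowel immediately before /r/, so it lowers to [e]. /vabkaurtimunpire/ → vabkaortimunpere.
Rule 2 (nasal place assimilation): /n/ precedes the labial consonant /p/, so it assimilates in place to [m]. /vabkaortimunpere/ → vabkaortimumpere.
Rule 3 (final vowel raising): /e/ is a mid vowel in word-final position, so it raises to [i]. /vabkaortimumpere/ → vabkaortimumperi.

vabkaortimumperi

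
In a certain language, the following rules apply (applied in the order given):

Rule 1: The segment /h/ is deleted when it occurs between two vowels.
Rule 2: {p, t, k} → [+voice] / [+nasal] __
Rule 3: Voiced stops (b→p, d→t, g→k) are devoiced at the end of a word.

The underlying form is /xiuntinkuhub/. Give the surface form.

xiundinguup

Rule 1 (intervocalic h-deletion): /h/ occurs between vowels /u/ and /u/, so it deletes. /xiuntinkuhub/ → xiuntinkuub.
Rule 2 (post-nasal voicing): /t/ is a voiceless stop immediately after the nasal /n/, so it voices to [d]. /k/ is a voiceless stop immediately after the nasal /n/, so it voices to [g]. /xiuntinkuub/ → xiundinguub.
Rule 3 (final devoicing): /b/ is a voiced stop in word-final position, so it devoices to [p]. /xiundinguub/ → xiundinguup.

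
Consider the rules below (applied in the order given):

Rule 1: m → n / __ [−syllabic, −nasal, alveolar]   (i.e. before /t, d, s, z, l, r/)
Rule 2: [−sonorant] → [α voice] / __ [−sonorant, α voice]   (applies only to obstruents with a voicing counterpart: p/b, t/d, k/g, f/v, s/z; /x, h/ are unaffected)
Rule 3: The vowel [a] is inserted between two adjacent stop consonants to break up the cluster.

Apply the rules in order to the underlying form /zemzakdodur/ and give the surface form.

zenzagadodur

Rule 1 (nasal place assimilation): /m/ precedes the alveolar consonant /z/, so it assimilates in place to [n]. /zemzakdodur/ → zenzakdodur.
Rule 2 (regressive voicing assimilation): /k/ precedes the voiced obstruent /d/, so it voices to [g] by assimilation. /zenzakdodur/ → zenzagdodur.
Rule 3 (stop-cluster a-epenthesis): /g/ and /d/ form a stop–stop cluster, so [a] is inserted between them. /zenzagdodur/ → zenzagadodur.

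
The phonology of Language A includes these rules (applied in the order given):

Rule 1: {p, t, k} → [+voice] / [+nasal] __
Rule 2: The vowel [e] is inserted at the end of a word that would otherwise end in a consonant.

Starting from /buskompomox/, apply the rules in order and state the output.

buskombomoxe

Rule 1 (post-nasal voicing): /p/ is a voiceless stop immediately after the nasal /m/, so it voices to [b]. /buskompomox/ → buskombomox.
Rule 2 (final e-epenthesis): the form ends in the consonant /x/, so [e] is inserted word-finally. /buskombomox/ → buskombomoxe.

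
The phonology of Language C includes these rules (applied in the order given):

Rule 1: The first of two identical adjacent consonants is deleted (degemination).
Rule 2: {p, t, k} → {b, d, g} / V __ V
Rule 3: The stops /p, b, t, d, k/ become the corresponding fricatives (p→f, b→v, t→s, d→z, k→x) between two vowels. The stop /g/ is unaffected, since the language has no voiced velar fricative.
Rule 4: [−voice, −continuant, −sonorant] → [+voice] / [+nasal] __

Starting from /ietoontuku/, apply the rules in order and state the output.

iezoondugu

Rule 1 (degemination): no segment meets the environment; /ietoontuku/ is unchanged.
Rule 2 (intervocalic voicing): /t/ is a voiceless stop between vowels /e/ and /o/, so it voices to [d]. /k/ is a voiceless stop between vowels /u/ and /u/, so it voices to [g]. /ietoontuku/ → iedoontugu.
Rule 3 (intervocalic spirantization): /d/ is a stop between vowels /e/ and /o/, so it spirantizes to the fricative [z]. /iedoontugu/ → iezoontugu.
Rule 4 (post-nasal voicing): /t/ is a voiceless stop immediately after the nasal /n/, so it voices to [d]. /iezoontugu/ → iezoondugu.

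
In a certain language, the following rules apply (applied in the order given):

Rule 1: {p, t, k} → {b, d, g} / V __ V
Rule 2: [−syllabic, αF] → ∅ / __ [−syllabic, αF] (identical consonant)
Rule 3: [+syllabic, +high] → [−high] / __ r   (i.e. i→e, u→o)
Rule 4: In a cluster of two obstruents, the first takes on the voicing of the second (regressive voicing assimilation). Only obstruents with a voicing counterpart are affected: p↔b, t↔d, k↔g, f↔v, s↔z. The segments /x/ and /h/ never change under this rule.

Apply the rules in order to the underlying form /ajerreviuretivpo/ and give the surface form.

Rule 1 (intervocalic voicing): /t/ is a voiceless stop between vowels /e/ and /i/, so it voices to [d]. /ajerreviuretivpo/ → ajerreviuredivpo.
Rule 2 (degemination): /rr/ is a geminate; the first /r/ deletes. /ajerreviuredivpo/ → ajereviuredivpo.
Rule 3 (pre-rhotic lowering): /u/ is a high vowel immediately before /r/, so it lowers to [o]. /ajereviuredivpo/ → ajerevioredivpo.
Rule 4 (regressive voicing assimilation): /v/ precedes the voiceless obstruent /p/, so it devoices to [f] by assimilation. /ajerevioredivpo/ → ajerevioredifpo.

ajerevioredifpo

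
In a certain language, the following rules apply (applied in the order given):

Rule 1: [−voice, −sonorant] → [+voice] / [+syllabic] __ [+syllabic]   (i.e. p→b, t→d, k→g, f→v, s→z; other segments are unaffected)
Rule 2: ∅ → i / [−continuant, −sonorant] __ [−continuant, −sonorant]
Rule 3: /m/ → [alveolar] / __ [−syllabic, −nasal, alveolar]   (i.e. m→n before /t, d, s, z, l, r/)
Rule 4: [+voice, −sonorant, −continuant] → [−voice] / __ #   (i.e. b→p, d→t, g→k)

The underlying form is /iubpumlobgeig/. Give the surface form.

iubipunlobigeik

Rule 1 (intervocalic voicing): no segment meets the environment; /iubpumlobgeig/ is unchanged.
Rule 2 (stop-cluster i-epenthesis): /b/ and /p/ form a stop–stop cluster, so [i] is inserted between them. /b/ and /g/ form a stop–stop cluster, so [i] is inserted between them. /iubpumlobgeig/ → iubipumlobigeig.
Rule 3 (nasal place assimilation): /m/ precedes the alveolar consonant /l/, so it assimilates in place to [n]. /iubipumlobigeig/ → iubipunlobigeig.
Rule 4 (final devoicing): /g/ is a voiced stop in word-final position, so it devoices to [k]. /iubipunlobigeig/ → iubipunlobigeik.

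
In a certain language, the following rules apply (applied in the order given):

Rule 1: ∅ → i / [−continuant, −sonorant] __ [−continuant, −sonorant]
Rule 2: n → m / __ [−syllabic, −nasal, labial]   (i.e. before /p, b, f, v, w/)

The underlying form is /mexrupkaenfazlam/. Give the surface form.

mexrupikaemfazlam

Rule 1 (stop-cluster i-epenthesis): /p/ and /k/ form a stop–stop cluster, so [i] is inserted between them. /mexrupkaenfazlam/ → mexrupikaenfazlam.
Rule 2 (nasal place assimilation): /n/ precedes the labial consonant /f/, so it assimilates in place to [m]. /mexrupikaenfazlam/ → mexrupikaemfazlam.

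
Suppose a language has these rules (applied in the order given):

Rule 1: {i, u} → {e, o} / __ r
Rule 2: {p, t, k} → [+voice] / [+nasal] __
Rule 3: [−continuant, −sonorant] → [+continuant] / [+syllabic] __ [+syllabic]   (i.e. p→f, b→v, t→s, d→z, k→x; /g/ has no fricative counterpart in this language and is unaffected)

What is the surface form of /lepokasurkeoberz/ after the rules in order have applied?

lefoxasorkeoverz

Rule 1 (pre-rhotic lowering): /u/ is a high vowel immediately before /r/, so it lowers to [o]. /lepokasurkeoberz/ → lepokasorkeoberz.
Rule 2 (post-nasal voicing): no segment meets the environment; /lepokasorkeoberz/ is unchanged.
Rule 3 (intervocalic spirantization): /p/ is a stop between vowels /e/ and /o/, so it spirantizes to the fricative [f]. /k/ is a stop between vowels /o/ and /a/, so it spirantizes to the fricative [x]. /b/ is a stop between vowels /o/ and /e/, so it spirantizes to the fricative [v]. /lepokasorkeoberz/ → lefoxasorkeoverz.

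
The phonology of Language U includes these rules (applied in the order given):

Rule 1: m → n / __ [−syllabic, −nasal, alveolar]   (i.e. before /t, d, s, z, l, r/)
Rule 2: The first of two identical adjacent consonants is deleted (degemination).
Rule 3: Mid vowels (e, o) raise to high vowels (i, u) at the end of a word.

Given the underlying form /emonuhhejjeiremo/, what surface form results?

Rule 1 (nasal place assimilation): no segment meets the environment; /emonuhhejjeiremo/ is unchanged.
Rule 2 (degemination): /hh/ is a geminate; the first /h/ deletes. /jj/ is a geminate; the first /j/ deletes. /emonuhhejjeiremo/ → emonuhejeiremo.
Rule 3 (final vowel raising): /o/ is a mid vowel in word-final position, so it raises to [u]. /emonuhejeiremo/ → emonuhejeiremu.

emonuhejeiremu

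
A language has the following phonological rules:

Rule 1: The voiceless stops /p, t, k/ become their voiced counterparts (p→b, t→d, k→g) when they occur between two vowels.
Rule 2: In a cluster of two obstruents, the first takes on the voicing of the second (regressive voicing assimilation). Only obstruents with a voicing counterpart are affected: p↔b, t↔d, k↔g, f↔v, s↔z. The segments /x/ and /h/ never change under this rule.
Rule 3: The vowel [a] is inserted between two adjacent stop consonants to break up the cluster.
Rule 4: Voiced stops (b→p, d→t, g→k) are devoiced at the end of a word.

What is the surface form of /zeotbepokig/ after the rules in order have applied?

Rule 1 (intervocalic voicing): /p/ is a voiceless stop between vowels /e/ and /o/, so it voices to [b]. /k/ is a voiceless stop between vowels /o/ and /i/, so it voices to [g]. /zeotbepokig/ → zeotbebogig.
Rule 2 (regressive voicing assimilation): /t/ precedes the voiced obstruent /b/, so it voices to [d] by assimilation. /zeotbebogig/ → zeodbebogig.
Rule 3 (stop-cluster a-epenthesis): /d/ and /b/ form a stop–stop cluster, so [a] is inserted between them. /zeodbebogig/ → zeodabebogig.
Rule 4 (final devoicing): /g/ is a voiced stop in word-final position, so it devoices to [k]. /zeodabebogig/ → zeodabebogik.

zeodabebogik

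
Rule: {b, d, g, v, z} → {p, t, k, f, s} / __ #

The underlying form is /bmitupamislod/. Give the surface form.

bmitupamislot

Scanning /bmitupamislod/: /b/ at position 1 is not in the conditioning environment; /d/ is a voiced obstruent in word-final position, so it devoices to [t].
Result: [bmitupamislot].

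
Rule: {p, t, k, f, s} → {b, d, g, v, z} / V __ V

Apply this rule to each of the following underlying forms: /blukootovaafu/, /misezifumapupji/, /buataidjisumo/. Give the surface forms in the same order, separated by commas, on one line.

/blukootovaafu/: /k/ is a voiceless obstruent between vowels /u/ and /o/, so it voices to [g]. /t/ is a voiceless obstruent between vowels /o/ and /o/, so it voices to [d]. /f/ is a voiceless obstruent between vowels /a/ and /u/, so it voices to [v]. → [blugoodovaavu].
/misezifumapupji/: /s/ is a voiceless obstruent between vowels /i/ and /e/, so it voices to [z]. /f/ is a voiceless obstruent between vowels /i/ and /u/, so it voices to [v]. /p/ is a voiceless obstruent between vowels /a/ and /u/, so it voices to [b]. → [mizezivumabupji].
/buataidjisumo/: /t/ is a voiceless obstruent between vowels /a/ and /a/, so it voices to [d]. /s/ is a voiceless obstruent between vowels /i/ and /u/, so it voices to [z]. → [buadaidjizumo].

blugoodovaavu, mizezivumabupji, buadaidjizumo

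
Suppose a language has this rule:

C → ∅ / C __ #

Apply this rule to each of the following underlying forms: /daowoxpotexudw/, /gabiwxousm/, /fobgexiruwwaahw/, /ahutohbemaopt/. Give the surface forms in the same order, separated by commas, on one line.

daowoxpotexud, gabiwxous, fobgexiruwwaah, ahutohbemaop

/daowoxpotexudw/: /w/ is the second consonant of a word-final cluster /dw/, so it deletes. → [daowoxpotexud].
/gabiwxousm/: /m/ is the second consonant of a word-final cluster /sm/, so it deletes. → [gabiwxous].
/fobgexiruwwaahw/: /w/ is the second consonant of a word-final cluster /hw/, so it deletes. → [fobgexiruwwaah].
/ahutohbemaopt/: /t/ is the second consonant of a word-final cluster /pt/, so it deletes. → [ahutohbemaop].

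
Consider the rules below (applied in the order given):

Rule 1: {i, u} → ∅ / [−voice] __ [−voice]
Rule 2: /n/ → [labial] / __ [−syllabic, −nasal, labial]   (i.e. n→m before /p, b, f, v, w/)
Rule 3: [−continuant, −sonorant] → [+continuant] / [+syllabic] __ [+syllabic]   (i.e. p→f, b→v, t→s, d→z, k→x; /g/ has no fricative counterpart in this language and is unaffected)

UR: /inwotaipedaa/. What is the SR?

imwosaifezaa

Rule 1 (high vowel syncope): no segment meets the environment; /inwotaipedaa/ is unchanged.
Rule 2 (nasal place assimilation): /n/ precedes the labial consonant /w/, so it assimilates in place to [m]. /inwotaipedaa/ → imwotaipedaa.
Rule 3 (intervocalic spirantization): /t/ is a stop between vowels /o/ and /a/, so it spirantizes to the fricative [s]. /p/ is a stop between vowels /i/ and /e/, so it spirantizes to the fricative [f]. /d/ is a stop between vowels /e/ and /a/, so it spirantizes to the fricative [z]. /imwotaipedaa/ → imwosaifezaa.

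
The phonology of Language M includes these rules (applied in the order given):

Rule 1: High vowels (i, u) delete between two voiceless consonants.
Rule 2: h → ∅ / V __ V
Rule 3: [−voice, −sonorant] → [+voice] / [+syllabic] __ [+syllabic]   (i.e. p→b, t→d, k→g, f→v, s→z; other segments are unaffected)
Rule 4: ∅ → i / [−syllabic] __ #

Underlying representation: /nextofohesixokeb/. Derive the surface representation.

Rule 1 (high vowel syncope): /i/ is a high vowel flanked by voiceless consonants /s/ and /x/, so it deletes. /nextofohesixokeb/ → nextofohesxokeb.
Rule 2 (intervocalic h-deletion): /h/ occurs between vowels /o/ and /e/, so it deletes. /nextofohesxokeb/ → nextofoesxokeb.
Rule 3 (intervocalic voicing): /f/ is a voiceless obstruent between vowels /o/ and /o/, so it voices to [v]. /k/ is a voiceless obstruent between vowels /o/ and /e/, so it voices to [g]. /nextofoesxokeb/ → nextovoesxogeb.
Rule 4 (final i-epenthesis): the form ends in the consonant /b/, so [i] is inserted word-finally. /nextovoesxogeb/ → nextovoesxogebi.

nextovoesxogebi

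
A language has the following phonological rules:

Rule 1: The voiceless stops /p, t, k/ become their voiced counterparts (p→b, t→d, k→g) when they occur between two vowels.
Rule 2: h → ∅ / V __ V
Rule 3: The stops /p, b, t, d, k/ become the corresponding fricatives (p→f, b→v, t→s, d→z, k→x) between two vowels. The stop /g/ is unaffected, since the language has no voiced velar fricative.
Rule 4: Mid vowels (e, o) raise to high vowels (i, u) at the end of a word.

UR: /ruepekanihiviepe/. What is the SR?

rueveganiivievi

Rule 1 (intervocalic voicing): /p/ is a voiceless stop between vowels /e/ and /e/, so it voices to [b]. /k/ is a voiceless stop between vowels /e/ and /a/, so it voices to [g]. /p/ is a voiceless stop between vowels /e/ and /e/, so it voices to [b]. /ruepekanihiviepe/ → ruebeganihiviebe.
Rule 2 (intervocalic h-deletion): /h/ occurs between vowels /i/ and /i/, so it deletes. /ruebeganihiviebe/ → ruebeganiiviebe.
Rule 3 (intervocalic spirantization): /b/ is a stop between vowels /e/ and /e/, so it spirantizes to the fricative [v]. /b/ is a stop between vowels /e/ and /e/, so it spirantizes to the fricative [v]. /ruebeganiiviebe/ → rueveganiivieve.
Rule 4 (final vowel raising): /e/ is a mid vowel in word-final position, so it raises to [i]. /rueveganiivieve/ → rueveganiivievi.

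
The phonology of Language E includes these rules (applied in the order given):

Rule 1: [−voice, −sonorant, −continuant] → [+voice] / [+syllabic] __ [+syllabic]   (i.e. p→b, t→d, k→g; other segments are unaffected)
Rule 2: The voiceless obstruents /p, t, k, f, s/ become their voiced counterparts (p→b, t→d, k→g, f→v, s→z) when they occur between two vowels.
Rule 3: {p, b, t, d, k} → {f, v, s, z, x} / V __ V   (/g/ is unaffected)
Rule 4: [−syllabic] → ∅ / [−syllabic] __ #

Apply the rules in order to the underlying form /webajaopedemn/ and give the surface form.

Rule 1 (intervocalic voicing): /p/ is a voiceless stop between vowels /o/ and /e/, so it voices to [b]. /webajaopedemn/ → webajaobedemn.
Rule 2 (intervocalic voicing): no segment meets the environment; /webajaobedemn/ is unchanged.
Rule 3 (intervocalic spirantization): /b/ is a stop between vowels /e/ and /a/, so it spirantizes to the fricative [v]. /b/ is a stop between vowels /o/ and /e/, so it spirantizes to the fricative [v]. /d/ is a stop between vowels /e/ and /e/, so it spirantizes to the fricative [z]. /webajaobedemn/ → wevajaovezemn.
Rule 4 (final cluster simplification): /n/ is the second consonant of a word-final cluster /mn/, so it deletes. /wevajaovezemn/ → wevajaovezem.

wevajaovezem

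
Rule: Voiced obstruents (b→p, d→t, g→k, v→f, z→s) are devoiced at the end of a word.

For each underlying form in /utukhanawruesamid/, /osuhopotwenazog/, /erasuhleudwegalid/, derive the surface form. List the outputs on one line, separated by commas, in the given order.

utukhanawruesamit, osuhopotwenazok, erasuhleudwegalit

/utukhanawruesamid/: /d/ is a voiced obstruent in word-final position, so it devoices to [t]. → [utukhanawruesamit].
/osuhopotwenazog/: /g/ is a voiced obstruent in word-final position, so it devoices to [k]. → [osuhopotwenazok].
/erasuhleudwegalid/: /d/ is a voiced obstruent in word-final position, so it devoices to [t]. → [erasuhleudwegalit].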